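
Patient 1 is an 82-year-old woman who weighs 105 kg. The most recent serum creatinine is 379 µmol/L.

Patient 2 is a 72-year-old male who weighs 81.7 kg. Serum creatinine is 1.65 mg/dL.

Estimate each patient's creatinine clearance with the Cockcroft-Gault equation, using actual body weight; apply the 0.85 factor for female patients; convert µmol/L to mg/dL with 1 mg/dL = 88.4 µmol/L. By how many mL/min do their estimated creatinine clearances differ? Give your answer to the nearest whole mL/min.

30 mL/min

Patient 1: SCr = 379 / 88.4 = 4.287 mg/dL
Patient 1: CrCl = (140 − 82) × 105 / (72 × 4.287) × 0.85 = 6090.0 / 308.66 × 0.85 ≈ 16.8 mL/min
Patient 2: CrCl = (140 − 72) × 81.7 / (72 × 1.65) = 5555.6 / 118.80 ≈ 46.8 mL/min
|16.8 − 46.8| = 30.0 mL/min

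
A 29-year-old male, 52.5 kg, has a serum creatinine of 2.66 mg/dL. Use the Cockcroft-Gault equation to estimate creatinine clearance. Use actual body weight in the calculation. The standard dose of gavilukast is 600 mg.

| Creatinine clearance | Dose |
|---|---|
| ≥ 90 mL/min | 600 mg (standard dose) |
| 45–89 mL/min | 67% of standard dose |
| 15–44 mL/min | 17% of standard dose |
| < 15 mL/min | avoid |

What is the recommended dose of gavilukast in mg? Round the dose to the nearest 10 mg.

100 mg

CrCl = (140 − 29) × 52.5 / (72 × 2.66) = 5827.5 / 191.52 ≈ 30.4 mL/min
CrCl ≈ 30 mL/min → bracket 15–44 mL/min.
17% of 600 mg = 102 mg → 100 mg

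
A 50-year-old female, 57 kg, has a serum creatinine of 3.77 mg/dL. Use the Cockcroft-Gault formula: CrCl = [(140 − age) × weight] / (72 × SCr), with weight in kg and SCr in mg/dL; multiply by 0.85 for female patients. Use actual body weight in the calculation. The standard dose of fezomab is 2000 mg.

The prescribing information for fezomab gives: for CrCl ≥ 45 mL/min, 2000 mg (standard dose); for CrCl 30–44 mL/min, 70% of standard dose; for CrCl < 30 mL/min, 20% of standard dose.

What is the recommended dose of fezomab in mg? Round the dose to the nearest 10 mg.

CrCl = (140 − 50) × 57 / (72 × 3.77) × 0.85 = 5130.0 / 271.44 × 0.85 ≈ 16.1 mL/min
CrCl ≈ 16 mL/min → bracket < 30 mL/min.
20% of 2000 mg = 400 mg

400 mg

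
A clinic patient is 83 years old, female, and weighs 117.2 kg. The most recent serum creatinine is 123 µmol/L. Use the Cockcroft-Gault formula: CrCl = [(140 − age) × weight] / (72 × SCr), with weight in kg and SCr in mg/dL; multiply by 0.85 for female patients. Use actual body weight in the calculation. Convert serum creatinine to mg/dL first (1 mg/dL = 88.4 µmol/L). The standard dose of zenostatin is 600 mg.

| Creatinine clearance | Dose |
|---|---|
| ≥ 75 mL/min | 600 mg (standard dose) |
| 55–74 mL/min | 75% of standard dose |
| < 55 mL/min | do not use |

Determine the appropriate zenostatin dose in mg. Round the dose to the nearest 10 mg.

SCr = 123 / 88.4 = 1.391 mg/dL
CrCl = (140 − 83) × 117.2 / (72 × 1.391) × 0.85 = 6680.4 / 100.15 × 0.85 ≈ 56.7 mL/min
CrCl ≈ 57 mL/min → bracket 55–74 mL/min.
75% of 600 mg = 450 mg

450 mg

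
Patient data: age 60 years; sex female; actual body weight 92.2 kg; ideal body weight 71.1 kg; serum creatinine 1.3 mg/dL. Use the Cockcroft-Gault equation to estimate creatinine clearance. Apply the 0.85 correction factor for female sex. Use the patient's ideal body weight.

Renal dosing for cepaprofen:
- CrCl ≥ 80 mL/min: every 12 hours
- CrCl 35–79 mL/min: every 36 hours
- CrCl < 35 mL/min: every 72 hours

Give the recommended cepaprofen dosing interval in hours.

CrCl = (140 − 60) × 71.1 / (72 × 1.3) × 0.85 = 5688.0 / 93.60 × 0.85 ≈ 51.7 mL/min
CrCl ≈ 52 mL/min → bracket 35–79 mL/min → every 36 hours.

every 36 hours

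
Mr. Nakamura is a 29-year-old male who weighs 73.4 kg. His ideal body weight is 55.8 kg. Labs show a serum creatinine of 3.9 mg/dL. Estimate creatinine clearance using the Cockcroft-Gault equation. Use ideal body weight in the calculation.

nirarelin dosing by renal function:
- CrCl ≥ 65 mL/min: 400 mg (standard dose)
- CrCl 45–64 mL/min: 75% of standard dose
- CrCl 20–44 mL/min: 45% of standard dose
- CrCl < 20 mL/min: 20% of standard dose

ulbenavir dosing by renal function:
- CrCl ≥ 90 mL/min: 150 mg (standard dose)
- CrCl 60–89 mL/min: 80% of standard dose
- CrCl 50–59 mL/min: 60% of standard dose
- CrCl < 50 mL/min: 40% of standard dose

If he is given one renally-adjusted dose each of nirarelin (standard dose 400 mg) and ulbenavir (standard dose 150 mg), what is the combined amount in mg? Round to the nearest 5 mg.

240 mg

CrCl = (140 − 29) × 55.8 / (72 × 3.9) = 6193.8 / 280.80 ≈ 22.1 mL/min
CrCl ≈ 22 mL/min.
nirarelin: 20–44 mL/min → 45% of 400 mg = 180 mg.
ulbenavir: < 50 mL/min → 40% of 150 mg = 60 mg.
Total = 180 + 60 = 240 mg.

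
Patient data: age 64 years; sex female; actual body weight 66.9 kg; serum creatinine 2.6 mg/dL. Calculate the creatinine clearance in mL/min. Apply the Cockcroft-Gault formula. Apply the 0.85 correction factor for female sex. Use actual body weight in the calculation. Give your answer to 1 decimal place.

23.1 mL/min

CrCl = (140 − 64) × 66.9 / (72 × 2.6) × 0.85 = 5084.4 / 187.20 × 0.85 ≈ 23.1 mL/min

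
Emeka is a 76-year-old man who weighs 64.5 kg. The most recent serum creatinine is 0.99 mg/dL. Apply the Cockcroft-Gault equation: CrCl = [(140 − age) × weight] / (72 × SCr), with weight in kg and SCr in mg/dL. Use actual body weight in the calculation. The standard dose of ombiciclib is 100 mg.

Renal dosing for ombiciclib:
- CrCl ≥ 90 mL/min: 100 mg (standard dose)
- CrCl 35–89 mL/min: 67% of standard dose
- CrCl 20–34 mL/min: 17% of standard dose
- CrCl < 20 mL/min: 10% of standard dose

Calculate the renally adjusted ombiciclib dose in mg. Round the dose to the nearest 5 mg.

65 mg

CrCl = (140 − 76) × 64.5 / (72 × 0.99) = 4128.0 / 71.28 ≈ 57.9 mL/min
CrCl ≈ 58 mL/min → bracket 35–89 mL/min.
67% of 100 mg = 67 mg → 65 mg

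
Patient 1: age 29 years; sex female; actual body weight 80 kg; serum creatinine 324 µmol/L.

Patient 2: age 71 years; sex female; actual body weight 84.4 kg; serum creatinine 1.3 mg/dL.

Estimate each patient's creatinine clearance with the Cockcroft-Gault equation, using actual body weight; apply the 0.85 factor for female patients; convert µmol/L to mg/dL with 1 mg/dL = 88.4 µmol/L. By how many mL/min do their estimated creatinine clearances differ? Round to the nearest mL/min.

24 mL/min

Patient 1: SCr = 324 / 88.4 = 3.665 mg/dL
Patient 1: CrCl = (140 − 29) × 80 / (72 × 3.665) × 0.85 = 8880.0 / 263.88 × 0.85 ≈ 28.6 mL/min
Patient 2: CrCl = (140 − 71) × 84.4 / (72 × 1.3) × 0.85 = 5823.6 / 93.60 × 0.85 ≈ 52.9 mL/min
|28.6 − 52.9| = 24.3 mL/min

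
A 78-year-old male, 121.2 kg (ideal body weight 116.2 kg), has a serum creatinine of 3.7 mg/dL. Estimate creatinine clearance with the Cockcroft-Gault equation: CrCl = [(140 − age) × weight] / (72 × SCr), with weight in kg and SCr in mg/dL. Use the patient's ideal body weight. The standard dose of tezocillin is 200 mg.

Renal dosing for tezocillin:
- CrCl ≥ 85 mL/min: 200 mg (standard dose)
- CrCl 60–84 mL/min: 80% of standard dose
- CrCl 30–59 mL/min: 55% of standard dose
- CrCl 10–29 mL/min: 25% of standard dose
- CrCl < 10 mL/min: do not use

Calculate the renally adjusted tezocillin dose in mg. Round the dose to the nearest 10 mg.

CrCl = (140 − 78) × 116.2 / (72 × 3.7) = 7204.4 / 266.40 ≈ 27.0 mL/min
CrCl ≈ 27 mL/min → bracket 10–29 mL/min.
25% of 200 mg = 50 mg

50 mg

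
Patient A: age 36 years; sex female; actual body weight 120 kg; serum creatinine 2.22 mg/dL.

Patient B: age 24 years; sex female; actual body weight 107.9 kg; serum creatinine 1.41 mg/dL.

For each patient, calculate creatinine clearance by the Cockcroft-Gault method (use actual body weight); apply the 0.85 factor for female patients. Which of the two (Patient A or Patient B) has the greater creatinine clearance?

Patient A: CrCl = (140 − 36) × 120 / (72 × 2.22) × 0.85 = 12480.0 / 159.84 × 0.85 ≈ 66.4 mL/min
Patient B: CrCl = (140 − 24) × 107.9 / (72 × 1.41) × 0.85 = 12516.4 / 101.52 × 0.85 ≈ 104.8 mL/min
66.4 vs 104.8 mL/min → Patient B is higher.

Patient B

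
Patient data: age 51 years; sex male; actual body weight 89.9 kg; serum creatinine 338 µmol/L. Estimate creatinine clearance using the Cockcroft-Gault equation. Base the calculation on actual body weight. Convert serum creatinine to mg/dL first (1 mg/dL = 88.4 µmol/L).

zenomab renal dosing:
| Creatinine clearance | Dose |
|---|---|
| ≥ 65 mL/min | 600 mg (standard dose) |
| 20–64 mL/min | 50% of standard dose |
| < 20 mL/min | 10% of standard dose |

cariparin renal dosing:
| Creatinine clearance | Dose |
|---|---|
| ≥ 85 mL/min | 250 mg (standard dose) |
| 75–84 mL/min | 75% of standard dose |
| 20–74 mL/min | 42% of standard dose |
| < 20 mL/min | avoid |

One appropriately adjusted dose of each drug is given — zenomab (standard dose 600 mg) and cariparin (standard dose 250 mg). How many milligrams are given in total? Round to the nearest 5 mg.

SCr = 338 / 88.4 = 3.824 mg/dL
CrCl = (140 − 51) × 89.9 / (72 × 3.824) = 8001.1 / 275.33 ≈ 29.1 mL/min
CrCl ≈ 29 mL/min.
zenomab: 20–64 mL/min → 50% of 600 mg = 300 mg.
cariparin: 20–74 mL/min → 42% of 250 mg = 105 mg.
Total = 300 + 105 = 405 mg.

405 mg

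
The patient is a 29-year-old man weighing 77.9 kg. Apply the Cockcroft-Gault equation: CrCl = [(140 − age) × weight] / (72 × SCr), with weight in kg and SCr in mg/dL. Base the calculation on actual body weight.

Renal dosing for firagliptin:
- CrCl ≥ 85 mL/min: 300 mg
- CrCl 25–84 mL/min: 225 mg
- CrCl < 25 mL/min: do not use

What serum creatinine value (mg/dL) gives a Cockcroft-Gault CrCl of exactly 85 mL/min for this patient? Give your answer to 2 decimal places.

Standard dose requires CrCl ≥ 85 mL/min.
Set (140 − 29) × 77.9 / (72 × SCr) = 85
SCr = (140 − 29) × 77.9 / (72 × 85) = 1.413 mg/dL

1.41 mg/dL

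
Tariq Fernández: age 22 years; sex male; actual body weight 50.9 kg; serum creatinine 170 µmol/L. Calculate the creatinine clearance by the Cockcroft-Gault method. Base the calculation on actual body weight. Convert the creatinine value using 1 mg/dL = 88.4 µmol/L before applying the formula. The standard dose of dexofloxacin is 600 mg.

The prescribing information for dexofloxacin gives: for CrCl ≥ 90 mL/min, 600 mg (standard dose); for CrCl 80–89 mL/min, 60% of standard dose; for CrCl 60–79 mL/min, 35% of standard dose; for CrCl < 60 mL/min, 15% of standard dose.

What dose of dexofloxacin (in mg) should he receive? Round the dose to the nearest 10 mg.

SCr = 170 / 88.4 = 1.923 mg/dL
CrCl = (140 − 22) × 50.9 / (72 × 1.923) = 6006.2 / 138.46 ≈ 43.4 mL/min
CrCl ≈ 43 mL/min → bracket < 60 mL/min.
15% of 600 mg = 90 mg

90 mg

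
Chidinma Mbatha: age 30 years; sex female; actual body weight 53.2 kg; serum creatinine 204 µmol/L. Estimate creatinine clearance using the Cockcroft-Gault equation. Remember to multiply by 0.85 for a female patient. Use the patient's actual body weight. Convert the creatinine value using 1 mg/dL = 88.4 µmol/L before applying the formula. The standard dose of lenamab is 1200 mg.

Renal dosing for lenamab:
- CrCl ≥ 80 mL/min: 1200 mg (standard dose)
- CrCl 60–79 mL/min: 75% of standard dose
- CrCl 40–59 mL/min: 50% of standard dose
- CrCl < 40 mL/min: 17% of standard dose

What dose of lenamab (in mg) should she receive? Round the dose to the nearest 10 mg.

200 mg

SCr = 204 / 88.4 = 2.308 mg/dL
CrCl = (140 − 30) × 53.2 / (72 × 2.308) × 0.85 = 5852.0 / 166.18 × 0.85 ≈ 29.9 mL/min
CrCl ≈ 30 mL/min → bracket < 40 mL/min.
17% of 1200 mg = 204 mg → 200 mg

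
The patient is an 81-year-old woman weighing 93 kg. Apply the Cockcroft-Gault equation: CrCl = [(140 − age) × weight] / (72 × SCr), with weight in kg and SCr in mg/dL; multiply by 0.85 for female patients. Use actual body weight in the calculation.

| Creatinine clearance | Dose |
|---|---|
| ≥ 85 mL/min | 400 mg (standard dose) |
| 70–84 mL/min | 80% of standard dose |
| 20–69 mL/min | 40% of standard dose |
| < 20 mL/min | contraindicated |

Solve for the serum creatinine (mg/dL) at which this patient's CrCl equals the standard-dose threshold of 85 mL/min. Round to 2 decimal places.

Standard dose requires CrCl ≥ 85 mL/min.
Set (140 − 81) × 93 × 0.85 / (72 × SCr) = 85
SCr = (140 − 81) × 93 × 0.85 / (72 × 85) = 0.762 mg/dL

0.76 mg/dL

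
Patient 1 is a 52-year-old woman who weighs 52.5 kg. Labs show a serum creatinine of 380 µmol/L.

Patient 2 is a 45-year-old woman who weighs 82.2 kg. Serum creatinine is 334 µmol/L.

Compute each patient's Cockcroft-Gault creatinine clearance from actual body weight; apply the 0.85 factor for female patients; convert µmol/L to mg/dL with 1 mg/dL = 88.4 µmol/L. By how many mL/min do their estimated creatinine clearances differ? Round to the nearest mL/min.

Patient 1: SCr = 380 / 88.4 = 4.299 mg/dL
Patient 1: CrCl = (140 − 52) × 52.5 / (72 × 4.299) × 0.85 = 4620.0 / 309.53 × 0.85 ≈ 12.7 mL/min
Patient 2: SCr = 334 / 88.4 = 3.778 mg/dL
Patient 2: CrCl = (140 − 45) × 82.2 / (72 × 3.778) × 0.85 = 7809.0 / 272.02 × 0.85 ≈ 24.4 mL/min
|12.7 − 24.4| = 11.7 mL/min

12 mL/min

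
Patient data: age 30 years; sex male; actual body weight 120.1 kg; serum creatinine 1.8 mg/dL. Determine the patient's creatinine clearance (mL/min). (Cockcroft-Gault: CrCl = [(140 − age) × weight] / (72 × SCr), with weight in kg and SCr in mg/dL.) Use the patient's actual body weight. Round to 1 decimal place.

CrCl = (140 − 30) × 120.1 / (72 × 1.8) = 13211.0 / 129.60 ≈ 101.9 mL/min

101.9 mL/min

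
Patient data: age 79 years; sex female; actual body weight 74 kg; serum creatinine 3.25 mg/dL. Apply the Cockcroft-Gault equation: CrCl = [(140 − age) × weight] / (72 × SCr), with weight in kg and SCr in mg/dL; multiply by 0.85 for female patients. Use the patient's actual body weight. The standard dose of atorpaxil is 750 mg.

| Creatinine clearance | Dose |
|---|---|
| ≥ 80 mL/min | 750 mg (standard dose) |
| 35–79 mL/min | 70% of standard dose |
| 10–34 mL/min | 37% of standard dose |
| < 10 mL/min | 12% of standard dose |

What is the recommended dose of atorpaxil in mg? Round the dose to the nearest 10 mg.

280 mg

CrCl = (140 − 79) × 74 / (72 × 3.25) × 0.85 = 4514.0 / 234.00 × 0.85 ≈ 16.4 mL/min
CrCl ≈ 16 mL/min → bracket 10–34 mL/min.
37% of 750 mg = 277.5 mg → 280 mg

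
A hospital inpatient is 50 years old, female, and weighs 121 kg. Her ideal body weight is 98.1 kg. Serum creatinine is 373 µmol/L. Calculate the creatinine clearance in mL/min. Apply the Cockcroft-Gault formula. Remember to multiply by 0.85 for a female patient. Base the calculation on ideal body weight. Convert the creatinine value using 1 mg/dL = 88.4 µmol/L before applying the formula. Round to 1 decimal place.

SCr = 373 / 88.4 = 4.219 mg/dL
CrCl = (140 − 50) × 98.1 / (72 × 4.219) × 0.85 = 8829.0 / 303.77 × 0.85 ≈ 24.7 mL/min

24.7 mL/min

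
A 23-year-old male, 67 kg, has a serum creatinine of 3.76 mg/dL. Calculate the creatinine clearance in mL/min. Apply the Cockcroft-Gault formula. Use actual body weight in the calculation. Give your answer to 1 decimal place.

29.0 mL/min

CrCl = (140 − 23) × 67 / (72 × 3.76) = 7839.0 / 270.72 ≈ 29.0 mL/min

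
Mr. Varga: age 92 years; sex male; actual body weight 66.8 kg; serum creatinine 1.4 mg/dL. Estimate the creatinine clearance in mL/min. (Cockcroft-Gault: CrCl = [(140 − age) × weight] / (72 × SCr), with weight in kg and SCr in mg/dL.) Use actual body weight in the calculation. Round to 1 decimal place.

31.8 mL/min

CrCl = (140 − 92) × 66.8 / (72 × 1.4) = 3206.4 / 100.80 ≈ 31.8 mL/min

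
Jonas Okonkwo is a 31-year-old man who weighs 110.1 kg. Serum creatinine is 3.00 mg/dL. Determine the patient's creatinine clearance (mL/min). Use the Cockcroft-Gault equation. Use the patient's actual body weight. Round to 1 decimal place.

55.6 mL/min

CrCl = (140 − 31) × 110.1 / (72 × 3) = 12000.9 / 216.00 ≈ 55.6 mL/min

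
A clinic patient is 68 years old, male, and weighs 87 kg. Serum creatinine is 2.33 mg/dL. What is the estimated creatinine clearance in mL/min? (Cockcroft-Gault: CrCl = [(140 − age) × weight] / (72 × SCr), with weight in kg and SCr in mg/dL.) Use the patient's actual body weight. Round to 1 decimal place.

37.3 mL/min

CrCl = (140 − 68) × 87 / (72 × 2.33) = 6264.0 / 167.76 ≈ 37.3 mL/min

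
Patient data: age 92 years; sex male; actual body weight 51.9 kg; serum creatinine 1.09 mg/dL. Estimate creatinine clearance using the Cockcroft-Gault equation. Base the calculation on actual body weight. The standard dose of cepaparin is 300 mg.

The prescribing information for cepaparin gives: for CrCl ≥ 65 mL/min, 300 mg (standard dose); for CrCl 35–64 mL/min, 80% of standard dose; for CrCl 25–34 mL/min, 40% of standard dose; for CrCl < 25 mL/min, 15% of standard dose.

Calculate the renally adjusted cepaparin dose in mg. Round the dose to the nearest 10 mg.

CrCl = (140 − 92) × 51.9 / (72 × 1.09) = 2491.2 / 78.48 ≈ 31.7 mL/min
CrCl ≈ 32 mL/min → bracket 25–34 mL/min.
40% of 300 mg = 120 mg

120 mg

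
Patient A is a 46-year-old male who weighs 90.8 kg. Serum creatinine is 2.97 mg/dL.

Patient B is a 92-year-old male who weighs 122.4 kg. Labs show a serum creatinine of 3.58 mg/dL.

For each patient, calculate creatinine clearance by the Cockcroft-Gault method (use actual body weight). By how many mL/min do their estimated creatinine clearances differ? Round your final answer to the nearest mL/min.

Patient A: CrCl = (140 − 46) × 90.8 / (72 × 2.97) = 8535.2 / 213.84 ≈ 39.9 mL/min
Patient B: CrCl = (140 − 92) × 122.4 / (72 × 3.58) = 5875.2 / 257.76 ≈ 22.8 mL/min
|39.9 − 22.8| = 17.1 mL/min

17 mL/min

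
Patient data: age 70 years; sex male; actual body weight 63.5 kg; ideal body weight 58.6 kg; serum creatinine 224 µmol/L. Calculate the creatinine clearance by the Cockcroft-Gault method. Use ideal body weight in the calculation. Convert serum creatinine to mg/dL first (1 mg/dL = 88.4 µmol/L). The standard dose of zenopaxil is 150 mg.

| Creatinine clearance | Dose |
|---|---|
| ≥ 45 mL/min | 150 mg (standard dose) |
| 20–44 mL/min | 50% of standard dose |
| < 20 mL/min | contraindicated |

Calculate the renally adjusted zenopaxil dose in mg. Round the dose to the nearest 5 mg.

SCr = 224 / 88.4 = 2.534 mg/dL
CrCl = (140 − 70) × 58.6 / (72 × 2.534) = 4102.0 / 182.45 ≈ 22.5 mL/min
CrCl ≈ 22 mL/min → bracket 20–44 mL/min.
50% of 150 mg = 75 mg

75 mg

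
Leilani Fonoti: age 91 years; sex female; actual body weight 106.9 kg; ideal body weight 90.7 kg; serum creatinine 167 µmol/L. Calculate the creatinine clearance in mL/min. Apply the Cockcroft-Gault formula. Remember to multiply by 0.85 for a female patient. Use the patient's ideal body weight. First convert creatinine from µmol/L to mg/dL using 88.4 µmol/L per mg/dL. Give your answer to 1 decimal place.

SCr = 167 / 88.4 = 1.889 mg/dL
CrCl = (140 − 91) × 90.7 / (72 × 1.889) × 0.85 = 4444.3 / 136.01 × 0.85 ≈ 27.8 mL/min

27.8 mL/min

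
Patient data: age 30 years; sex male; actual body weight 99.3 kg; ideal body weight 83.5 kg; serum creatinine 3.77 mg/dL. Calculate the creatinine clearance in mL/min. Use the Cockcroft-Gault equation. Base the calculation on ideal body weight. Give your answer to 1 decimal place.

CrCl = (140 − 30) × 83.5 / (72 × 3.77) = 9185.0 / 271.44 ≈ 33.8 mL/min

33.8 mL/min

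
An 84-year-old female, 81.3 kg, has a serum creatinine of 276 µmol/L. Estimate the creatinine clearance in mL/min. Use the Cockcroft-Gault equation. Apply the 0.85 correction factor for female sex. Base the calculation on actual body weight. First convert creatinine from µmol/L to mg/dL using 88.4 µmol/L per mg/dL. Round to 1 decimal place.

17.2 mL/min

SCr = 276 / 88.4 = 3.122 mg/dL
CrCl = (140 − 84) × 81.3 / (72 × 3.122) × 0.85 = 4552.8 / 224.78 × 0.85 ≈ 17.2 mL/min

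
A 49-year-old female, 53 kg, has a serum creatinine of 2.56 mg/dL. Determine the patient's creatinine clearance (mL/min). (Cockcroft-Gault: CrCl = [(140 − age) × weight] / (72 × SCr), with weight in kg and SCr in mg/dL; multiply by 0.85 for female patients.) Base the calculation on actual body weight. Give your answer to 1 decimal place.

CrCl = (140 − 49) × 53 / (72 × 2.56) × 0.85 = 4823.0 / 184.32 × 0.85 ≈ 22.2 mL/min

22.2 mL/min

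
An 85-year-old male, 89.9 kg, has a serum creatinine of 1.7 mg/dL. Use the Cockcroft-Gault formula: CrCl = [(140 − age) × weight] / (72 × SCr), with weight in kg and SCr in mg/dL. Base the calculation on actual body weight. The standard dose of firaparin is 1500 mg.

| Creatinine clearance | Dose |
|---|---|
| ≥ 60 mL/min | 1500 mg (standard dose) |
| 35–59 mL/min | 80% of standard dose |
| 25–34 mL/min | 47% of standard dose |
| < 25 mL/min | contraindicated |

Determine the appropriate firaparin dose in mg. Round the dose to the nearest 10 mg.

1200 mg

CrCl = (140 − 85) × 89.9 / (72 × 1.7) = 4944.5 / 122.40 ≈ 40.4 mL/min
CrCl ≈ 40 mL/min → bracket 35–59 mL/min.
80% of 1500 mg = 1200 mg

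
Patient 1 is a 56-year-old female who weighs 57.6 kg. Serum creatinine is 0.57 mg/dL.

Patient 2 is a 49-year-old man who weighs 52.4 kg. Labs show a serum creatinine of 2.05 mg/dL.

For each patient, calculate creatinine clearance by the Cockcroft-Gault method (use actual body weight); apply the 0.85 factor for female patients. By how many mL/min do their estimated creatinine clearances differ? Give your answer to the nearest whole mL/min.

68 mL/min

Patient 1: CrCl = (140 − 56) × 57.6 / (72 × 0.57) × 0.85 = 4838.4 / 41.04 × 0.85 ≈ 100.2 mL/min
Patient 2: CrCl = (140 − 49) × 52.4 / (72 × 2.05) = 4768.4 / 147.60 ≈ 32.3 mL/min
|100.2 − 32.3| = 67.9 mL/min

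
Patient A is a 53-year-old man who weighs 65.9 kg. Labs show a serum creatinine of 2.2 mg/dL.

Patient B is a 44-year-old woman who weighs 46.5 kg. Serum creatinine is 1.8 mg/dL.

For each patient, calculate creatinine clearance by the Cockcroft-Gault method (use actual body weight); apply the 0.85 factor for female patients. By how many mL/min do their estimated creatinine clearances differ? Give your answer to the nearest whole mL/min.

Patient A: CrCl = (140 − 53) × 65.9 / (72 × 2.2) = 5733.3 / 158.40 ≈ 36.2 mL/min
Patient B: CrCl = (140 − 44) × 46.5 / (72 × 1.8) × 0.85 = 4464.0 / 129.60 × 0.85 ≈ 29.3 mL/min
|36.2 − 29.3| = 6.9 mL/min

7 mL/min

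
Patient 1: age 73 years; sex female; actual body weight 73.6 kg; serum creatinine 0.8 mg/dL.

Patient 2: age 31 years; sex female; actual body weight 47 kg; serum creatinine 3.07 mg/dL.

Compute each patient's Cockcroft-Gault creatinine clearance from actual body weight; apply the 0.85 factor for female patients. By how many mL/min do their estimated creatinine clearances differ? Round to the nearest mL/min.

53 mL/min

Patient 1: CrCl = (140 − 73) × 73.6 / (72 × 0.8) × 0.85 = 4931.2 / 57.60 × 0.85 ≈ 72.8 mL/min
Patient 2: CrCl = (140 − 31) × 47 / (72 × 3.07) × 0.85 = 5123.0 / 221.04 × 0.85 ≈ 19.7 mL/min
|72.8 − 19.7| = 53.1 mL/min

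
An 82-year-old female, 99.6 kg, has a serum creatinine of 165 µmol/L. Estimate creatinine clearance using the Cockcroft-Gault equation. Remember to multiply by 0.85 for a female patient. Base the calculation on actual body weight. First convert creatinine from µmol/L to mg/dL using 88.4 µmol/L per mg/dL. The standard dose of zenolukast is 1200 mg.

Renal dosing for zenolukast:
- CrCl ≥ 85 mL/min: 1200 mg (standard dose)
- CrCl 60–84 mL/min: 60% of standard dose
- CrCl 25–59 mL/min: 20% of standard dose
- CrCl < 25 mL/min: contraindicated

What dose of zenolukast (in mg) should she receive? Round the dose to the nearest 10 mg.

240 mg

SCr = 165 / 88.4 = 1.867 mg/dL
CrCl = (140 − 82) × 99.6 / (72 × 1.867) × 0.85 = 5776.8 / 134.42 × 0.85 ≈ 36.5 mL/min
CrCl ≈ 37 mL/min → bracket 25–59 mL/min.
20% of 1200 mg = 240 mg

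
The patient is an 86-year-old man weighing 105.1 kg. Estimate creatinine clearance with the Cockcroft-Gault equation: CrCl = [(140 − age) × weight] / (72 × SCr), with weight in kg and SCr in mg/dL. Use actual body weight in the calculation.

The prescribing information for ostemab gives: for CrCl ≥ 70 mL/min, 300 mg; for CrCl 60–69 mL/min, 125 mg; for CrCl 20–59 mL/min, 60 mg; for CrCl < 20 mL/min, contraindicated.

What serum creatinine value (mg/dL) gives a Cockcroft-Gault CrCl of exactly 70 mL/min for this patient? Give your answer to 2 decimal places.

1.13 mg/dL

Standard dose requires CrCl ≥ 70 mL/min.
Set (140 − 86) × 105.1 / (72 × SCr) = 70
SCr = (140 − 86) × 105.1 / (72 × 70) = 1.126 mg/dL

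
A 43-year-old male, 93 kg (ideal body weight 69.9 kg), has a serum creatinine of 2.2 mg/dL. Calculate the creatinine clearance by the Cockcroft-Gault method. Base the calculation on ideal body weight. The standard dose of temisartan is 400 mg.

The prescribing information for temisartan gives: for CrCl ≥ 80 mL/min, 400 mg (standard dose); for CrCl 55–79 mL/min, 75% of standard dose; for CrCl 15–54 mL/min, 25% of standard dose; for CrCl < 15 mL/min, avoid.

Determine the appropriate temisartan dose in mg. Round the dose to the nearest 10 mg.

100 mg

CrCl = (140 − 43) × 69.9 / (72 × 2.2) = 6780.3 / 158.40 ≈ 42.8 mL/min
CrCl ≈ 43 mL/min → bracket 15–54 mL/min.
25% of 400 mg = 100 mg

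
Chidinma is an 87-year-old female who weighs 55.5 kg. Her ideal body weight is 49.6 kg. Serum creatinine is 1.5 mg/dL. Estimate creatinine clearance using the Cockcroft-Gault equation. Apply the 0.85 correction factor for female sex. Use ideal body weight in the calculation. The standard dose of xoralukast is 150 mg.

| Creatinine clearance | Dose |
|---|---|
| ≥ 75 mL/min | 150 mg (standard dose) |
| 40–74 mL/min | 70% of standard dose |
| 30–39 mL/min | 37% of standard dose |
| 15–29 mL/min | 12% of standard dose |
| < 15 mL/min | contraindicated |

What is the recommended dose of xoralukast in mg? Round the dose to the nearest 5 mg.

20 mg

CrCl = (140 − 87) × 49.6 / (72 × 1.5) × 0.85 = 2628.8 / 108.00 × 0.85 ≈ 20.7 mL/min
CrCl ≈ 21 mL/min → bracket 15–29 mL/min.
12% of 150 mg = 18 mg → 20 mg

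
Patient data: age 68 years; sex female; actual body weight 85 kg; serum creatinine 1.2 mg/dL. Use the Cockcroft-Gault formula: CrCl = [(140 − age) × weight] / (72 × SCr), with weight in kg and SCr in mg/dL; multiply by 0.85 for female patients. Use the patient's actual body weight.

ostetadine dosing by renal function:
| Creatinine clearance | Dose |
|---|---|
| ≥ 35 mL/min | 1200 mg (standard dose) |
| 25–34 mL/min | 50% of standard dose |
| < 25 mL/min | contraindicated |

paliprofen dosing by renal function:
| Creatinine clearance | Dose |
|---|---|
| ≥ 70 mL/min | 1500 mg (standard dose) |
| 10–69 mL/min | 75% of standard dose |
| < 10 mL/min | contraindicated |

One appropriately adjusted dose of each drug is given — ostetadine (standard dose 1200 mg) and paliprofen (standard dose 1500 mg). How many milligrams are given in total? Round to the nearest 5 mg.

2325 mg

CrCl = (140 − 68) × 85 / (72 × 1.2) × 0.85 = 6120.0 / 86.40 × 0.85 ≈ 60.2 mL/min
CrCl ≈ 60 mL/min.
ostetadine: ≥ 35 mL/min → 100% of 1200 mg = 1200 mg.
paliprofen: 10–69 mL/min → 75% of 1500 mg = 1125 mg.
Total = 1200 + 1125 = 2325 mg.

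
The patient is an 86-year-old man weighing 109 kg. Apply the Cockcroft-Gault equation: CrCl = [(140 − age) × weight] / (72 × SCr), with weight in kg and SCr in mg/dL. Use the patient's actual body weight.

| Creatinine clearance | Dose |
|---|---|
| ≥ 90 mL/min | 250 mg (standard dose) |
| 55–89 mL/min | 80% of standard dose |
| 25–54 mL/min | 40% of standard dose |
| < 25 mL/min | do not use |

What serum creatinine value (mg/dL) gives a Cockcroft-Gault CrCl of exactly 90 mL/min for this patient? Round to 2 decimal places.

Standard dose requires CrCl ≥ 90 mL/min.
Set (140 − 86) × 109 / (72 × SCr) = 90
SCr = (140 − 86) × 109 / (72 × 90) = 0.908 mg/dL

0.91 mg/dL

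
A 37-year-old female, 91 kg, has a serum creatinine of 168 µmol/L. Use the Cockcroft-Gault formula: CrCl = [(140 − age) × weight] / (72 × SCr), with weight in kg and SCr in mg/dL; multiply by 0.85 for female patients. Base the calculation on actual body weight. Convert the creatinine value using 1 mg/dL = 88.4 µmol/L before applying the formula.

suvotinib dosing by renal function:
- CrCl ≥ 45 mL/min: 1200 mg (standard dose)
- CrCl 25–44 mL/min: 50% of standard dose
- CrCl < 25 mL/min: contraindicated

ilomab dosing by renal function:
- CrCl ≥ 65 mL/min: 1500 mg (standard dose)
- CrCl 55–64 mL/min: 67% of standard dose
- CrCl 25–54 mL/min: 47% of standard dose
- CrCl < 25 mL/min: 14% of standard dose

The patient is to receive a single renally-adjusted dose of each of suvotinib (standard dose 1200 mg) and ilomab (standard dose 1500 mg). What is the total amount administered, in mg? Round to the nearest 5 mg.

2205 mg

SCr = 168 / 88.4 = 1.9 mg/dL
CrCl = (140 − 37) × 91 / (72 × 1.9) × 0.85 = 9373.0 / 136.80 × 0.85 ≈ 58.2 mL/min
CrCl ≈ 58 mL/min.
suvotinib: ≥ 45 mL/min → 100% of 1200 mg = 1200 mg.
ilomab: 55–64 mL/min → 67% of 1500 mg = 1005 mg.
Total = 1200 + 1005 = 2205 mg.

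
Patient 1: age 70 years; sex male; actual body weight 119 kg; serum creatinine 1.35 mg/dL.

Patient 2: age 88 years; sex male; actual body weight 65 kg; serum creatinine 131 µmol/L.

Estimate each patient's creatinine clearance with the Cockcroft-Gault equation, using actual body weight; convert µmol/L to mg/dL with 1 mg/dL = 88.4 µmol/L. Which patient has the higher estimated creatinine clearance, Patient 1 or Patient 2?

Patient 1

Patient 1: CrCl = (140 − 70) × 119 / (72 × 1.35) = 8330.0 / 97.20 ≈ 85.7 mL/min
Patient 2: SCr = 131 / 88.4 = 1.482 mg/dL
Patient 2: CrCl = (140 − 88) × 65 / (72 × 1.482) = 3380.0 / 106.70 ≈ 31.7 mL/min
85.7 vs 31.7 mL/min → Patient 1 is higher.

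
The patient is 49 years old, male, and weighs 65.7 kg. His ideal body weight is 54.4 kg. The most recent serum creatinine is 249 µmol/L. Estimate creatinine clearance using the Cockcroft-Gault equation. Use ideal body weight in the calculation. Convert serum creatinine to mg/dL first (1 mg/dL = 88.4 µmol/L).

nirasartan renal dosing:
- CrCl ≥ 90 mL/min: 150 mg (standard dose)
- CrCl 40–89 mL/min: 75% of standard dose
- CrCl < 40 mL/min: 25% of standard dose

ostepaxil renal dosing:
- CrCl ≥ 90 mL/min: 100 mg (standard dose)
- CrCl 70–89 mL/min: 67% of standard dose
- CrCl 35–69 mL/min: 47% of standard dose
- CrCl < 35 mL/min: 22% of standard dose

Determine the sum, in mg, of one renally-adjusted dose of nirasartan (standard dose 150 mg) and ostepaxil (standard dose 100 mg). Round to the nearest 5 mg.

SCr = 249 / 88.4 = 2.817 mg/dL
CrCl = (140 − 49) × 54.4 / (72 × 2.817) = 4950.4 / 202.82 ≈ 24.4 mL/min
CrCl ≈ 24 mL/min.
nirasartan: < 40 mL/min → 25% of 150 mg = 37.5 mg.
ostepaxil: < 35 mL/min → 22% of 100 mg = 22 mg.
Total = 37.5 + 22 = 59.5 mg.

60 mg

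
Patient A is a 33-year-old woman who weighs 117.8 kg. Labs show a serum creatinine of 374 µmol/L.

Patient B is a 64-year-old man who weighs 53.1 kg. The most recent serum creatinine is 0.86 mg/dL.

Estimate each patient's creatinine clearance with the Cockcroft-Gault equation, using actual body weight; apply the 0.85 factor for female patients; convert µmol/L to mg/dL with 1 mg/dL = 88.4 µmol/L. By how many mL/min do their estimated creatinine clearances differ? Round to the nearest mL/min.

Patient A: SCr = 374 / 88.4 = 4.231 mg/dL
Patient A: CrCl = (140 − 33) × 117.8 / (72 × 4.231) × 0.85 = 12604.6 / 304.63 × 0.85 ≈ 35.2 mL/min
Patient B: CrCl = (140 − 64) × 53.1 / (72 × 0.86) = 4035.6 / 61.92 ≈ 65.2 mL/min
|35.2 − 65.2| = 30.0 mL/min

30 mL/min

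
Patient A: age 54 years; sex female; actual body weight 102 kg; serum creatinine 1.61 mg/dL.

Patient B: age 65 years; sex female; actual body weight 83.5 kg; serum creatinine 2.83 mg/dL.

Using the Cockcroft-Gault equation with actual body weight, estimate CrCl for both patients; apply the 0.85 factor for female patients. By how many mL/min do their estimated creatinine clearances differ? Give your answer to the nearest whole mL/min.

Patient A: CrCl = (140 − 54) × 102 / (72 × 1.61) × 0.85 = 8772.0 / 115.92 × 0.85 ≈ 64.3 mL/min
Patient B: CrCl = (140 − 65) × 83.5 / (72 × 2.83) × 0.85 = 6262.5 / 203.76 × 0.85 ≈ 26.1 mL/min
|64.3 − 26.1| = 38.2 mL/min

38 mL/min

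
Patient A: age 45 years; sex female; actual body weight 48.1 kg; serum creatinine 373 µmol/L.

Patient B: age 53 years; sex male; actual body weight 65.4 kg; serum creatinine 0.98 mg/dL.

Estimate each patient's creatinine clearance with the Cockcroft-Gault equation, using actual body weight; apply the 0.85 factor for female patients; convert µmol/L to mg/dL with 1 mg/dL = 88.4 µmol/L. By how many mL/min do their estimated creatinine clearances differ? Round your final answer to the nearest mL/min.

Patient A: SCr = 373 / 88.4 = 4.219 mg/dL
Patient A: CrCl = (140 − 45) × 48.1 / (72 × 4.219) × 0.85 = 4569.5 / 303.77 × 0.85 ≈ 12.8 mL/min
Patient B: CrCl = (140 − 53) × 65.4 / (72 × 0.98) = 5689.8 / 70.56 ≈ 80.6 mL/min
|12.8 − 80.6| = 67.8 mL/min

68 mL/min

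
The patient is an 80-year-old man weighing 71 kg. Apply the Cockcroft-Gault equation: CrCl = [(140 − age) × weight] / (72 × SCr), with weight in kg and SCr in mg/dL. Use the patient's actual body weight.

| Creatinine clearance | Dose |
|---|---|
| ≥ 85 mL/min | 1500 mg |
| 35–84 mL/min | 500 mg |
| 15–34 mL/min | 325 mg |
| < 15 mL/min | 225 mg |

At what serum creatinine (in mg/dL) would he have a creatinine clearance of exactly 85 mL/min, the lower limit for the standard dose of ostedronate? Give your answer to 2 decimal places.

0.70 mg/dL

Standard dose requires CrCl ≥ 85 mL/min.
Set (140 − 80) × 71 / (72 × SCr) = 85
SCr = (140 − 80) × 71 / (72 × 85) = 0.696 mg/dL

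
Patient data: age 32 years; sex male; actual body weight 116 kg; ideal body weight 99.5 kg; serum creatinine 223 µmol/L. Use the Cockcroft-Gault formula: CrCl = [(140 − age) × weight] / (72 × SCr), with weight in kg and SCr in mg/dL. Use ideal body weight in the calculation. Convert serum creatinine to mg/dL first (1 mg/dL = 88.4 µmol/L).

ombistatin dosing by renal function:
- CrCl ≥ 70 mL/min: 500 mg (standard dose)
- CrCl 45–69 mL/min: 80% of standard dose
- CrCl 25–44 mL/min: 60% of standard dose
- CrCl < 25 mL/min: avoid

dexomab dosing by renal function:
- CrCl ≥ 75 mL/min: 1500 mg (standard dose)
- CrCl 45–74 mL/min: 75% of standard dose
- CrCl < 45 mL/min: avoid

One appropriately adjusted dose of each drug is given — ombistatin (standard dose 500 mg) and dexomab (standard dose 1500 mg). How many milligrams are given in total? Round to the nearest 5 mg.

1525 mg

SCr = 223 / 88.4 = 2.523 mg/dL
CrCl = (140 − 32) × 99.5 / (72 × 2.523) = 10746.0 / 181.66 ≈ 59.2 mL/min
CrCl ≈ 59 mL/min.
ombistatin: 45–69 mL/min → 80% of 500 mg = 400 mg.
dexomab: 45–74 mL/min → 75% of 1500 mg = 1125 mg.
Total = 400 + 1125 = 1525 mg.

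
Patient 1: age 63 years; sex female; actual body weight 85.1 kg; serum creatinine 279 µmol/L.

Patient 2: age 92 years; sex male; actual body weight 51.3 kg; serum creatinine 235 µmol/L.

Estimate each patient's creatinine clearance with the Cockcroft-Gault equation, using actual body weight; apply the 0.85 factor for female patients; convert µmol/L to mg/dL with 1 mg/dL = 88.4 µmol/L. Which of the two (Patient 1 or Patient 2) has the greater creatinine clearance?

Patient 1: SCr = 279 / 88.4 = 3.156 mg/dL
Patient 1: CrCl = (140 − 63) × 85.1 / (72 × 3.156) × 0.85 = 6552.7 / 227.23 × 0.85 ≈ 24.5 mL/min
Patient 2: SCr = 235 / 88.4 = 2.658 mg/dL
Patient 2: CrCl = (140 − 92) × 51.3 / (72 × 2.658) = 2462.4 / 191.38 ≈ 12.9 mL/min
24.5 vs 12.9 mL/min → Patient 1 is higher.

Patient 1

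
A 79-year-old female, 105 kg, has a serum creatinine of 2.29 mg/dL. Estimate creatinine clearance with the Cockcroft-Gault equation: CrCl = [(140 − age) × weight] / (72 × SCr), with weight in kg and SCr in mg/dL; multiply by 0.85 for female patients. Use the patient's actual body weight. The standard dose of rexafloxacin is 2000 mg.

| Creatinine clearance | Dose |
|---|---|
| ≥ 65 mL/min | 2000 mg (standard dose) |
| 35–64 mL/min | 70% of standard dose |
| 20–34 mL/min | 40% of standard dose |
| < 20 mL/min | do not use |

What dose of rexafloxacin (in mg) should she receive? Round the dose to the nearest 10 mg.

CrCl = (140 − 79) × 105 / (72 × 2.29) × 0.85 = 6405.0 / 164.88 × 0.85 ≈ 33.0 mL/min
CrCl ≈ 33 mL/min → bracket 20–34 mL/min.
40% of 2000 mg = 800 mg

800 mg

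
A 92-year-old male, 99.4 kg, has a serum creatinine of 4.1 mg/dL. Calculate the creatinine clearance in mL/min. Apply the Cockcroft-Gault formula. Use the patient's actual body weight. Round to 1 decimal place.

CrCl = (140 − 92) × 99.4 / (72 × 4.1) = 4771.2 / 295.20 ≈ 16.2 mL/min

16.2 mL/min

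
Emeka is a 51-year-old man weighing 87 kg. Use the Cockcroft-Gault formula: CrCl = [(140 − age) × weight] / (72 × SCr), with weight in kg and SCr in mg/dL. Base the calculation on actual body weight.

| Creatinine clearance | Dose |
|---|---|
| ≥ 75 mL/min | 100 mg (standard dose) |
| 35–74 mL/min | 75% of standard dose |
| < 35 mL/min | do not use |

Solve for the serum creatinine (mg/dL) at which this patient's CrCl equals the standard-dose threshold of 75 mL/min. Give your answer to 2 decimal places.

1.43 mg/dL

Standard dose requires CrCl ≥ 75 mL/min.
Set (140 − 51) × 87 / (72 × SCr) = 75
SCr = (140 − 51) × 87 / (72 × 75) = 1.434 mg/dL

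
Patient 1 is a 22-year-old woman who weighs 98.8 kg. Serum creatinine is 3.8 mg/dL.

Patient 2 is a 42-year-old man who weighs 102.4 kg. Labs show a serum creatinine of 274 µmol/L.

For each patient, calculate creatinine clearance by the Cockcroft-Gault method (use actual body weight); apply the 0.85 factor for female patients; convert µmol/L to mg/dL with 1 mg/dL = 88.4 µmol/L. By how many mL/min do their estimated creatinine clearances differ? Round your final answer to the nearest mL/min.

9 mL/min

Patient 1: CrCl = (140 − 22) × 98.8 / (72 × 3.8) × 0.85 = 11658.4 / 273.60 × 0.85 ≈ 36.2 mL/min
Patient 2: SCr = 274 / 88.4 = 3.1 mg/dL
Patient 2: CrCl = (140 − 42) × 102.4 / (72 × 3.1) = 10035.2 / 223.20 ≈ 45.0 mL/min
|36.2 − 45.0| = 8.8 mL/min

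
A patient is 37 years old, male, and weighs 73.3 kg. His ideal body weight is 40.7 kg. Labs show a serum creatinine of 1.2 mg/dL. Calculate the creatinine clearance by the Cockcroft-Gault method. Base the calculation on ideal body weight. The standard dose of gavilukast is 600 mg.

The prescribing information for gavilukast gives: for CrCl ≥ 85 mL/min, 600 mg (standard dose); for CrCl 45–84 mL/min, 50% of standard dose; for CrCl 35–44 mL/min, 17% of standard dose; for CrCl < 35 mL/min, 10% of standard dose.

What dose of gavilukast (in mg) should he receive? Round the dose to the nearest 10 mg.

300 mg

CrCl = (140 − 37) × 40.7 / (72 × 1.2) = 4192.1 / 86.40 ≈ 48.5 mL/min
CrCl ≈ 49 mL/min → bracket 45–84 mL/min.
50% of 600 mg = 300 mg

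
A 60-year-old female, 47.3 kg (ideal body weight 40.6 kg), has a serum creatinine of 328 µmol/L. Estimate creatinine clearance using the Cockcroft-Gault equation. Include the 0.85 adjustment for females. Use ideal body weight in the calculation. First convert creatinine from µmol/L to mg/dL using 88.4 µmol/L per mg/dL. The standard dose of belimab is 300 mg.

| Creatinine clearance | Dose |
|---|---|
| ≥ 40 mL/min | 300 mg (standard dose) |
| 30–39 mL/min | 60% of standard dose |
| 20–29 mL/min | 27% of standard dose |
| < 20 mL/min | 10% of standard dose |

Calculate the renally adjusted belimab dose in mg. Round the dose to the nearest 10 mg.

SCr = 328 / 88.4 = 3.71 mg/dL
CrCl = (140 − 60) × 40.6 / (72 × 3.71) × 0.85 = 3248.0 / 267.12 × 0.85 ≈ 10.3 mL/min
CrCl ≈ 10 mL/min → bracket < 20 mL/min.
10% of 300 mg = 30 mg

30 mg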